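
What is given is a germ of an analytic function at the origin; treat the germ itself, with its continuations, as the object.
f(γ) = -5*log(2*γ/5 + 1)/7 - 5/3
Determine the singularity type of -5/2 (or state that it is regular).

The point is a logarithmic branch point.

The term (-5/7)*log(1 - γ/(-5/2)) has argument 1 - -5/2/(-5/2) = 0 at -5/2: a logarithmic (infinitely-sheeted) branch point; the remaining terms are analytic or single-valued there.


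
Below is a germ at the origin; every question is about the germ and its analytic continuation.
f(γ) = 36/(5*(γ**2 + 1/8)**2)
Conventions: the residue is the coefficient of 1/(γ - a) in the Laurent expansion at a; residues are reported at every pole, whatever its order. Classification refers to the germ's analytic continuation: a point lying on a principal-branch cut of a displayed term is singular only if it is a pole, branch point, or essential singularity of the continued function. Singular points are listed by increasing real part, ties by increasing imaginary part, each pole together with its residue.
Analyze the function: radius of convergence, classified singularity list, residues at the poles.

Radius of convergence at 0: (1/4)*sqrt(2).
At -((1/4)*sqrt(2))*i: a pole of order 2; residue ((144/5)*sqrt(2))*i.
At ((1/4)*sqrt(2))*i: a pole of order 2; residue -((144/5)*sqrt(2))*i.

Denominator factor (γ**2 + 1/8)^2: discriminant -1/2, complex-conjugate roots ((1/4)*sqrt(2))*i and -((1/4)*sqrt(2))*i; poles of order 2, moduli (1/4)*sqrt(2) and (1/4)*sqrt(2).
The radius of convergence is the smallest modulus among the singular points: (1/4)*sqrt(2).
The factor γ**2 + 1/8 splits as (γ - a)(γ - a') with a = -((1/4)*sqrt(2))*i, a' = ((1/4)*sqrt(2))*i. At the order-2 pole a set g(γ) = (γ - a)^2*f(γ) = [36/5] / (γ - a')^2.
Order-2 pole: residue = g'(a); g'(-((1/4)*sqrt(2))*i) = ((144/5)*sqrt(2))*i, so the residue is ((144/5)*sqrt(2))*i.
The factor γ**2 + 1/8 splits as (γ - a)(γ - a') with a = ((1/4)*sqrt(2))*i, a' = -((1/4)*sqrt(2))*i. At the order-2 pole a set g(γ) = (γ - a)^2*f(γ) = [36/5] / (γ - a')^2.
Order-2 pole: residue = g'(a); g'(((1/4)*sqrt(2))*i) = -((144/5)*sqrt(2))*i, so the residue is -((144/5)*sqrt(2))*i.
List the singular points by increasing real part (a conjugate pair: the negative imaginary part first).


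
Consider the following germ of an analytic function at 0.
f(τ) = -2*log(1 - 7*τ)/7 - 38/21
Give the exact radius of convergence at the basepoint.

The radius of convergence is 1/7.

Branch term (-2/7)*log(1 - τ/(1/7)): its argument vanishes at τ = 1/7, a logarithmic branch point, modulus 1/7.
The radius of convergence is the smallest modulus among the singular points: 1/7.


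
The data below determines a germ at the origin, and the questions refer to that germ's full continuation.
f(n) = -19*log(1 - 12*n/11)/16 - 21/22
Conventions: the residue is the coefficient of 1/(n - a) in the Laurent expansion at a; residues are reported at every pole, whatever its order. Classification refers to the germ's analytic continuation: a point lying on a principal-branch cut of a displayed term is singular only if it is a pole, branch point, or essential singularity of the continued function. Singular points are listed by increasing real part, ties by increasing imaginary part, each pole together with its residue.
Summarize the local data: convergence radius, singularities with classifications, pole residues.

Radius of convergence at 0: 11/12.
At 11/12: a logarithmic branch point.

Branch term (-19/16)*log(1 - n/(11/12)): its argument vanishes at n = 11/12, a logarithmic branch point, modulus 11/12.
The radius of convergence is the smallest modulus among the singular points: 11/12.


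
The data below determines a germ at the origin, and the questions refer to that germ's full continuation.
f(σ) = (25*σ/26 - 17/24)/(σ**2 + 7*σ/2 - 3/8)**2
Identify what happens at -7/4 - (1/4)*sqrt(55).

The point is a pole of order 2.

The denominator factor σ**2 + 7*σ/2 - 3/8 vanishes at -7/4 - (1/4)*sqrt(55) and appears to the power 2; the numerator there equals -373/156 - (25/104)*sqrt(55), nonzero, and no other factor vanishes.
Hence a pole whose order is the multiplicity, 2.


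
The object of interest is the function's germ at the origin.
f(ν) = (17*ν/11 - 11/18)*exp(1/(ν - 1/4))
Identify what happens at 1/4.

The exponent 1/(ν - (1/4)) has a pole at 1/4, so exp(1/(ν - (1/4))) takes every nonzero value near it: an essential singularity (not a pole of any order).

The point is an essential singularity.


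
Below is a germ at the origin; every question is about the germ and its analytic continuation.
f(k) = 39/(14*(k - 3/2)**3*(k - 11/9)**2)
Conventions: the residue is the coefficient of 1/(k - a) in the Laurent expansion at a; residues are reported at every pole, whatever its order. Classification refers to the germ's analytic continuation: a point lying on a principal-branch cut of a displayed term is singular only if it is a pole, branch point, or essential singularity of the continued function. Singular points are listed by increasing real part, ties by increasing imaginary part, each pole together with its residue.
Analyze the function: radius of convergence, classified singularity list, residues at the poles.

Radius of convergence at 0: 11/9.
At 11/9: a pole of order 2; residue -6141096/4375.
At 3/2: a pole of order 3; residue 6141096/4375.

Denominator factor (k - 3/2)^3: pole of order 3 at 3/2, modulus 3/2.
Denominator factor (k - 11/9)^2: pole of order 2 at 11/9, modulus 11/9.
The radius of convergence is the smallest modulus among the singular points: 11/9.
At the order-2 pole 11/9 set g(k) = (k - (11/9))^2*f(k) = 39/(14*(k - 3/2)**3).
Order-2 pole: residue = g'(a); g'(11/9) = -6141096/4375, so the residue is -6141096/4375.
At the order-3 pole 3/2 set g(k) = (k - (3/2))^3*f(k) = 39/(14*(k - 11/9)**2).
Order-3 pole: residue = g''(a)/2; g''(3/2) = 12282192/4375, so the residue is 6141096/4375.
List the singular points by increasing real part (a conjugate pair: the negative imaginary part first).


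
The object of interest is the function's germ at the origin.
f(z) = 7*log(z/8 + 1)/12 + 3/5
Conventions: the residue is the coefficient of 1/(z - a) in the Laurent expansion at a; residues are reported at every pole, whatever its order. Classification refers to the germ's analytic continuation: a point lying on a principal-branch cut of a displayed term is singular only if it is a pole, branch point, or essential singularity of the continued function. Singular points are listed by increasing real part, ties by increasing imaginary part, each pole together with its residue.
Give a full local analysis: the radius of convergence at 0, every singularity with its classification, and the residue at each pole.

Radius of convergence at 0: 8.
At -8: a logarithmic branch point.

Branch term (7/12)*log(1 - z/(-8)): its argument vanishes at z = -8, a logarithmic branch point, modulus 8.
The radius of convergence is the smallest modulus among the singular points: 8.


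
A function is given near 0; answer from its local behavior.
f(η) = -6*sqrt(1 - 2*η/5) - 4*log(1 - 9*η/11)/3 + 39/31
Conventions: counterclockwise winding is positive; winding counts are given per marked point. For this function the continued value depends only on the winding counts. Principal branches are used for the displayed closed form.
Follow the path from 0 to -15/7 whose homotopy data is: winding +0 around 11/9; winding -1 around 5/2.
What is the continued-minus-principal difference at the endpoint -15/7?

Continued minus principal equals (12/7)*sqrt(91).

The rational part is single-valued and drops out of the difference; each branch term changes only by its own monodromy.
(-6)*sqrt(1 - η/(5/2)): winding -1 is odd, the square root flips sign, contributing -2*(-6)*sqrt(1 - (-15/7)/(5/2)) = -2*(-6)*sqrt(13/7) = (12/7)*sqrt(91).
(-4/3)*log(1 - η/(11/9)): winding 0 around 11/9, so this term returns to its principal value, contribution 0.
Summing the contributions at η = -15/7 gives (12/7)*sqrt(91).


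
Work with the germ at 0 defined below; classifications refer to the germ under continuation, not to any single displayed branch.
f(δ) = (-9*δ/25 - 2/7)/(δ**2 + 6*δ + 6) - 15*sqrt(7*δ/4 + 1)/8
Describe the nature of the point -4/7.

The term (-15/8)*sqrt(1 - δ/(-4/7)) has argument 1 - -4/7/(-4/7) = 0 at -4/7: a square-root (algebraic, two-sheeted) branch point; the remaining terms are analytic or single-valued there.

The point is an algebraic (square-root) branch point.


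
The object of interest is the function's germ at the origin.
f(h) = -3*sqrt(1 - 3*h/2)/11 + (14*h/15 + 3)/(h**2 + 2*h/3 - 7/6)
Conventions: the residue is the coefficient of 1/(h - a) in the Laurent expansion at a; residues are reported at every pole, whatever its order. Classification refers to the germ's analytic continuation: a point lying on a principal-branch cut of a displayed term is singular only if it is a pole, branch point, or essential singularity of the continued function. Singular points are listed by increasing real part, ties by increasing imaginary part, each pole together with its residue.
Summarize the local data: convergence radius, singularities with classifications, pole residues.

Denominator factor (h**2 + 2*h/3 - 7/6): discriminant 46/9, real irrational roots -1/3 + (1/6)*sqrt(46) and -1/3 - (1/6)*sqrt(46); poles of order 1, moduli -1/3 + (1/6)*sqrt(46) and 1/3 + (1/6)*sqrt(46).
Branch term (-3/11)*sqrt(1 - h/(2/3)): its argument vanishes at h = 2/3, a square-root branch point, modulus 2/3.
The radius of convergence is the smallest modulus among the singular points: 2/3.
The branch term is analytic at -1/3 - (1/6)*sqrt(46) and contributes nothing to the residue; only the rational part matters.
The factor h**2 + 2*h/3 - 7/6 splits as (h - a)(h - a') with a = -1/3 - (1/6)*sqrt(46), a' = -1/3 + (1/6)*sqrt(46). At the order-1 pole a set g(h) = (h - a)*(rational part) = [14*h/15 + 3] / (h - a').
Simple pole: residue = g(a) at a = -1/3 - (1/6)*sqrt(46), which is 7/15 - (121/690)*sqrt(46).
The branch term is analytic at -1/3 + (1/6)*sqrt(46) and contributes nothing to the residue; only the rational part matters.
The factor h**2 + 2*h/3 - 7/6 splits as (h - a)(h - a') with a = -1/3 + (1/6)*sqrt(46), a' = -1/3 - (1/6)*sqrt(46). At the order-1 pole a set g(h) = (h - a)*(rational part) = [14*h/15 + 3] / (h - a').
Simple pole: residue = g(a) at a = -1/3 + (1/6)*sqrt(46), which is 7/15 + (121/690)*sqrt(46).
List the singular points by increasing real part (a conjugate pair: the negative imaginary part first).

Radius of convergence at 0: 2/3.
At -1/3 - (1/6)*sqrt(46): a pole of order 1; residue 7/15 - (121/690)*sqrt(46).
At 2/3: an algebraic (square-root) branch point.
At -1/3 + (1/6)*sqrt(46): a pole of order 1; residue 7/15 + (121/690)*sqrt(46).


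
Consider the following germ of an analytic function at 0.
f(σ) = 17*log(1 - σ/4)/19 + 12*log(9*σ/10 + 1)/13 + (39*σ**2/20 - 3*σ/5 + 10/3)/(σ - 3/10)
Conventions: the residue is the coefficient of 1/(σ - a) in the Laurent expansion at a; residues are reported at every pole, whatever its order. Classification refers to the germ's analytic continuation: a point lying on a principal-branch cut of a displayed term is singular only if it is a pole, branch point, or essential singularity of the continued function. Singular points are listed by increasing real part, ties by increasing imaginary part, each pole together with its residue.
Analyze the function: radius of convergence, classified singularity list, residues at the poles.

Radius of convergence at 0: 3/10.
At -10/9: a logarithmic branch point.
At 3/10: a pole of order 1; residue 19973/6000.
At 4: a logarithmic branch point.

Denominator factor (σ - 3/10): pole of order 1 at 3/10, modulus 3/10.
Branch term (12/13)*log(1 - σ/(-10/9)): its argument vanishes at σ = -10/9, a logarithmic branch point, modulus 10/9.
Branch term (17/19)*log(1 - σ/(4)): its argument vanishes at σ = 4, a logarithmic branch point, modulus 4.
The radius of convergence is the smallest modulus among the singular points: 3/10.
The branch terms are analytic at 3/10 and contribute nothing to the residue; only the rational part matters.
At the order-1 pole 3/10 set g(σ) = (σ - (3/10))*(rational part) = 39*σ**2/20 - 3*σ/5 + 10/3.
Simple pole: residue = g(a) at a = 3/10, which is 19973/6000.
List the singular points by increasing real part (a conjugate pair: the negative imaginary part first).


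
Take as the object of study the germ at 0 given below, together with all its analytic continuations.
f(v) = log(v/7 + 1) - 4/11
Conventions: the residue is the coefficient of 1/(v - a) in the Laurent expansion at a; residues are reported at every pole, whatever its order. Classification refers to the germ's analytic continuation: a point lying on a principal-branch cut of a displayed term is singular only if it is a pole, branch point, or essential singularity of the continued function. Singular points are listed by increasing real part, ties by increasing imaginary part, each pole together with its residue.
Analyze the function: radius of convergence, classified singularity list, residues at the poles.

Radius of convergence at 0: 7.
At -7: a logarithmic branch point.

Branch term (1)*log(1 - v/(-7)): its argument vanishes at v = -7, a logarithmic branch point, modulus 7.
The radius of convergence is the smallest modulus among the singular points: 7.


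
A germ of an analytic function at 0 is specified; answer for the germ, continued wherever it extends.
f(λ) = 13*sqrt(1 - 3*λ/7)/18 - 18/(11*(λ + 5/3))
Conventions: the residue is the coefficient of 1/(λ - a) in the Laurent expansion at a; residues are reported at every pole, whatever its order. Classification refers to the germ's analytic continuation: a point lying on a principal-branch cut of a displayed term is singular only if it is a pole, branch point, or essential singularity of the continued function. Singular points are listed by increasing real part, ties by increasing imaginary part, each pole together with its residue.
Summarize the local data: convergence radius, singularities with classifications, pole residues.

Denominator factor (λ + 5/3): pole of order 1 at -5/3, modulus 5/3.
Branch term (13/18)*sqrt(1 - λ/(7/3)): its argument vanishes at λ = 7/3, a square-root branch point, modulus 7/3.
The radius of convergence is the smallest modulus among the singular points: 5/3.
The branch term is analytic at -5/3 and contributes nothing to the residue; only the rational part matters.
At the order-1 pole -5/3 set g(λ) = (λ - (-5/3))*(rational part) = -18/11.
Simple pole: residue = g(a) at a = -5/3, which is -18/11.
List the singular points by increasing real part (a conjugate pair: the negative imaginary part first).

Radius of convergence at 0: 5/3.
At -5/3: a pole of order 1; residue -18/11.
At 7/3: an algebraic (square-root) branch point.


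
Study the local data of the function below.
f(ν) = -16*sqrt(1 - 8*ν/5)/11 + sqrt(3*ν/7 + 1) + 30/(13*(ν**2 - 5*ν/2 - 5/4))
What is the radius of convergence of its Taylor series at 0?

Denominator factor (ν**2 - 5*ν/2 - 5/4): discriminant 45/4, real irrational roots 5/4 + (3/4)*sqrt(5) and 5/4 - (3/4)*sqrt(5); poles of order 1, moduli 5/4 + (3/4)*sqrt(5) and -5/4 + (3/4)*sqrt(5).
Branch term (-16/11)*sqrt(1 - ν/(5/8)): its argument vanishes at ν = 5/8, a square-root branch point, modulus 5/8.
Branch term (1)*sqrt(1 - ν/(-7/3)): its argument vanishes at ν = -7/3, a square-root branch point, modulus 7/3.
The radius of convergence is the smallest modulus among the singular points: -5/4 + (3/4)*sqrt(5).

The radius of convergence is -5/4 + (3/4)*sqrt(5).


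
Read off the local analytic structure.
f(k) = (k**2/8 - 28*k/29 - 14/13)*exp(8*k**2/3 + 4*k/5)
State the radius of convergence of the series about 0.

The factor exp(8*k**2/3 + 4*k/5) is entire and contributes no finite singular point.
The polynomial part has no poles.
No finite singular points: the Taylor series at 0 converges everywhere.

The radius of convergence is infinite.


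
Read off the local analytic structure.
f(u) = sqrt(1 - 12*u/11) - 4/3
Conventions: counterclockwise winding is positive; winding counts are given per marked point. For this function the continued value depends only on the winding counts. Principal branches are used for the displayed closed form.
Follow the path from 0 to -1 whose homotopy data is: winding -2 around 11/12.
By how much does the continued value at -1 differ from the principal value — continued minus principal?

The rational part is single-valued and drops out of the difference; each branch term changes only by its own monodromy.
(1)*sqrt(1 - u/(11/12)): winding -2 is even, the square root returns to the same sheet, contribution 0.
Summing the contributions at u = -1 gives 0.

Continued minus principal equals 0.


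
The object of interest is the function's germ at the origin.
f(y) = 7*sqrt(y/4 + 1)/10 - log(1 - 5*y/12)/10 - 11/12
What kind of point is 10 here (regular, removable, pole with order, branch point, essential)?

The point is a regular point.

There is no denominator, hence no pole anywhere.
Branch term sqrt(1 - y/(-4)): argument at 10 is 7/2, nonzero, so 10 is not its branch point (a point on a principal cut is still regular for the continued germ).
Branch term log(1 - y/(12/5)): argument at 10 is -19/6, nonzero, so 10 is not its branch point (a point on a principal cut is still regular for the continued germ).
So the germ continues analytically to 10.


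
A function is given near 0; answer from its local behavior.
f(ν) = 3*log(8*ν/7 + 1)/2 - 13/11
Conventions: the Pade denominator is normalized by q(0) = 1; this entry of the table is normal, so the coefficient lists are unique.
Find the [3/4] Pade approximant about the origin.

Taylor coefficients needed (expand at 0): a_0 = -13/11, a_1 = 12/7, a_2 = -48/49, a_3 = 256/343, a_4 = -1536/2401, a_5 = 49152/84035, a_6 = -65536/117649, a_7 = 3145728/5764801.
Write the denominator as Q(ν) = 1 + q1*ν + q2*ν^2 + q3*ν^3 + q4*ν^4. Requiring Q*f - P = O(ν^8) with deg P <= 3 kills the coefficients of ν^4..ν^7 in Q*f:
  ν^4: a_4 + q1*a_3 + q2*a_2 + q3*a_1 + q4*a_0 = 0, i.e. -1536/2401 + (256/343)*q1 + (-48/49)*q2 + (12/7)*q3 + (-13/11)*q4 = 0.
  ν^5: a_5 + q1*a_4 + q2*a_3 + q3*a_2 + q4*a_1 = 0, i.e. 49152/84035 + (-1536/2401)*q1 + (256/343)*q2 + (-48/49)*q3 + (12/7)*q4 = 0.
  ν^6: a_6 + q1*a_5 + q2*a_4 + q3*a_3 + q4*a_2 = 0, i.e. -65536/117649 + (49152/84035)*q1 + (-1536/2401)*q2 + (256/343)*q3 + (-48/49)*q4 = 0.
  ν^7: a_7 + q1*a_6 + q2*a_5 + q3*a_4 + q4*a_3 = 0, i.e. 3145728/5764801 + (-65536/117649)*q1 + (49152/84035)*q2 + (-1536/2401)*q3 + (256/343)*q4 = 0.
Solving this linear system: q1 = 8856/4655, q2 = 33312/32585, q3 = 143872/1140475, q4 = -33792/7983325.
The numerator is Q*f truncated at degree 3: P0 = a_0 = -13/11; P1 = a_1 + q1*a_0 = -27348/51205; P2 = a_2 + q1*a_1 + q2*a_0 = 384816/358435; P3 = a_3 + q1*a_2 + q2*a_1 + q3*a_0 = 6098944/12545225.

The Pade approximant has numerator coefficients [-13/11, -27348/51205, 384816/358435, 6098944/12545225]; denominator coefficients [1, 8856/4655, 33312/32585, 143872/1140475, -33792/7983325].


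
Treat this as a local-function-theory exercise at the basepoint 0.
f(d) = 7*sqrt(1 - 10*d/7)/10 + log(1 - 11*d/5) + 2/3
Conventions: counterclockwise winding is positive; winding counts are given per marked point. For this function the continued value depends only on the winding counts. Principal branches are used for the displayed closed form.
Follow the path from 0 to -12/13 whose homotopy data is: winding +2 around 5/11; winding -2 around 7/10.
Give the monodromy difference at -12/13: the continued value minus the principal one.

Continued minus principal equals (4)*pi*i.

The rational part is single-valued and drops out of the difference; each branch term changes only by its own monodromy.
(7/10)*sqrt(1 - d/(7/10)): winding -2 is even, the square root returns to the same sheet, contribution 0.
(1)*log(1 - d/(5/11)): each positive loop around 5/11 adds 2*pi*i to the log, so winding +2 contributes (1)*(2)*2*pi*i = (4)*pi*i.
Summing the contributions at d = -12/13 gives (4)*pi*i.


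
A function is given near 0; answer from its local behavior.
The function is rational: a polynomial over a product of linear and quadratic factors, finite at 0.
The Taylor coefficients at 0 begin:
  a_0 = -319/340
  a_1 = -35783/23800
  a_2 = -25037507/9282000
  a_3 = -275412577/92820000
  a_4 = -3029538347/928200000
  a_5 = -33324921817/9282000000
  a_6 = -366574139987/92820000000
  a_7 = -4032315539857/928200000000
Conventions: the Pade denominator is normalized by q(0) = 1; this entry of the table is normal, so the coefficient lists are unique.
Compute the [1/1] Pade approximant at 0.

Taylor coefficients needed (read off): a_0 = -319/340, a_1 = -35783/23800, a_2 = -25037507/9282000.
Write the denominator as Q(ν) = 1 + q1*ν. Requiring Q*f - P = O(ν^3) with deg P <= 1 kills the coefficients of ν^2..ν^2 in Q*f:
  ν^2: a_2 + q1*a_1 = 0, i.e. -25037507/9282000 + (-35783/23800)*q1 = 0.
Solving this linear system: q1 = -2276137/1268670.
The numerator is Q*f truncated at degree 1: P0 = a_0 = -319/340; P1 = a_1 + q1*a_0 = 1596859/8880690.

The Pade approximant has numerator coefficients [-319/340, 1596859/8880690]; denominator coefficients [1, -2276137/1268670].


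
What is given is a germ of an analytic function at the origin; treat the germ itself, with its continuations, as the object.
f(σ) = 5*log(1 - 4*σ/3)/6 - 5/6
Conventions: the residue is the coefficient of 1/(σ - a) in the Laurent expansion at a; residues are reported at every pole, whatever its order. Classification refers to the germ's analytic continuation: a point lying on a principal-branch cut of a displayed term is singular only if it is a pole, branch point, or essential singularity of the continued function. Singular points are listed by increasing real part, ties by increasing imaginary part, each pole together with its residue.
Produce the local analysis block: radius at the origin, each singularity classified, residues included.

Radius of convergence at 0: 3/4.
At 3/4: a logarithmic branch point.

Branch term (5/6)*log(1 - σ/(3/4)): its argument vanishes at σ = 3/4, a logarithmic branch point, modulus 3/4.
The radius of convergence is the smallest modulus among the singular points: 3/4.


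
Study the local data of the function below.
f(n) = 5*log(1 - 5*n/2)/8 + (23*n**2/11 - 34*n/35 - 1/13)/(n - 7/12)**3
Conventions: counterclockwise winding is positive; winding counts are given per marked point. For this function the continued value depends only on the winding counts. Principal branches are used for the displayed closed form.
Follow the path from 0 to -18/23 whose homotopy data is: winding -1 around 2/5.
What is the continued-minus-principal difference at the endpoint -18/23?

Continued minus principal equals -(5/4)*pi*i.

The rational part is single-valued and drops out of the difference; each branch term changes only by its own monodromy.
(5/8)*log(1 - n/(2/5)): each positive loop around 2/5 adds 2*pi*i to the log, so winding -1 contributes (5/8)*(-1)*2*pi*i = -(5/4)*pi*i.
Summing the contributions at n = -18/23 gives -(5/4)*pi*i.


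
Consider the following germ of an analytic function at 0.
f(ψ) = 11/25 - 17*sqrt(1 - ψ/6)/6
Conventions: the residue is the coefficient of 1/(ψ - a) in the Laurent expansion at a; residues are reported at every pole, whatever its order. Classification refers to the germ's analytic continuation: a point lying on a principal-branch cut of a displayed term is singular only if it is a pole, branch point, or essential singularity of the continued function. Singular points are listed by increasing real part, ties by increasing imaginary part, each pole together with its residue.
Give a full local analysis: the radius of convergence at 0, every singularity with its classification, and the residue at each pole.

Radius of convergence at 0: 6.
At 6: an algebraic (square-root) branch point.

Branch term (-17/6)*sqrt(1 - ψ/(6)): its argument vanishes at ψ = 6, a square-root branch point, modulus 6.
The radius of convergence is the smallest modulus among the singular points: 6.


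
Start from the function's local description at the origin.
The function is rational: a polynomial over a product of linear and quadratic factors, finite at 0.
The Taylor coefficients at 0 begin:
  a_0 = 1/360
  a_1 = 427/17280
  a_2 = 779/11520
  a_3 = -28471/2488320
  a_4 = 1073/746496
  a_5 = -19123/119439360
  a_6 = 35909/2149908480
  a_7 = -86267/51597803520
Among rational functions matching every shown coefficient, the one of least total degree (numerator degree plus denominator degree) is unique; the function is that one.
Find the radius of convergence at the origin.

The radius of convergence is 12.

No rational of total degree below 4 reproduces all 8 coefficients; solving the [2/2] Pade equations on them gives f(ζ) = (31*ζ**2/3 + 29*ζ/8 + 2/5)/(ζ + 12)**2, whose expansion matches every shown term.
Denominator factor (ζ + 12)^2: pole of order 2 at -12, modulus 12.
The radius of convergence is the smallest modulus among the singular points: 12.


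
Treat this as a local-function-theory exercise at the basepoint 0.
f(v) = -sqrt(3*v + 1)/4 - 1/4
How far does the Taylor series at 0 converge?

The radius of convergence is 1/3.

Branch term (-1/4)*sqrt(1 - v/(-1/3)): its argument vanishes at v = -1/3, a square-root branch point, modulus 1/3.
The radius of convergence is the smallest modulus among the singular points: 1/3.


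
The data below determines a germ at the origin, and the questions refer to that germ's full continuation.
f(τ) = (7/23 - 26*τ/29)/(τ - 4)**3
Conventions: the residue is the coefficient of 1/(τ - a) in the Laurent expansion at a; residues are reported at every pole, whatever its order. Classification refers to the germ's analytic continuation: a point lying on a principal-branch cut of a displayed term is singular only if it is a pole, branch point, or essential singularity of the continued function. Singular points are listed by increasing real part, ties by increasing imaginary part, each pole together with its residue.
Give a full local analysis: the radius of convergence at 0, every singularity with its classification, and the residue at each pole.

Denominator factor (τ - 4)^3: pole of order 3 at 4, modulus 4.
The radius of convergence is the smallest modulus among the singular points: 4.
At the order-3 pole 4 set g(τ) = (τ - (4))^3*f(τ) = 7/23 - 26*τ/29.
Order-3 pole: residue = g''(a)/2; g''(4) = 0, so the residue is 0.

Radius of convergence at 0: 4.
At 4: a pole of order 3; residue 0.


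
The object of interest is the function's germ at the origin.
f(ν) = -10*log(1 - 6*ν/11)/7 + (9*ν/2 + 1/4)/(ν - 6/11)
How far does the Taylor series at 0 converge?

Denominator factor (ν - 6/11): pole of order 1 at 6/11, modulus 6/11.
Branch term (-10/7)*log(1 - ν/(11/6)): its argument vanishes at ν = 11/6, a logarithmic branch point, modulus 11/6.
The radius of convergence is the smallest modulus among the singular points: 6/11.

The radius of convergence is 6/11.


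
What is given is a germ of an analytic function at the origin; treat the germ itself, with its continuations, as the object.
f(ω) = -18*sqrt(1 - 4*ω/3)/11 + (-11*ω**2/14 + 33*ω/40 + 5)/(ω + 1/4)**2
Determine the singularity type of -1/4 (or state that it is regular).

The point is a pole of order 2.

The denominator factor ω + 1/4 vanishes at -1/4 and appears to the power 2; the numerator there equals 2657/560, nonzero, and no other factor vanishes.
The branch terms are analytic at this point.
Hence a pole whose order is the multiplicity, 2.


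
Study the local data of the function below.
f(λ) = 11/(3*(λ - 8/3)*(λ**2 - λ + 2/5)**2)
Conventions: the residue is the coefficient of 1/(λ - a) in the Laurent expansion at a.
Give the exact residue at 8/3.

At the order-1 pole 8/3 set g(λ) = (λ - (8/3))*f(λ) = 11/(3*(λ**2 - λ + 2/5)**2).
Simple pole: residue = g(a) at a = 8/3, which is 7425/47524.

The residue is 7425/47524.


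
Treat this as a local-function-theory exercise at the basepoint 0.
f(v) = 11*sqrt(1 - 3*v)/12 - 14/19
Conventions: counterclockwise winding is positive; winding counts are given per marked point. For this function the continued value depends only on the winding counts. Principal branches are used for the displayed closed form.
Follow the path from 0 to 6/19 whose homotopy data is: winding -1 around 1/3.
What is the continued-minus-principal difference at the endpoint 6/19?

Continued minus principal equals -(11/114)*sqrt(19).

The rational part is single-valued and drops out of the difference; each branch term changes only by its own monodromy.
(11/12)*sqrt(1 - v/(1/3)): winding -1 is odd, the square root flips sign, contributing -2*(11/12)*sqrt(1 - (6/19)/(1/3)) = -2*(11/12)*sqrt(1/19) = -(11/114)*sqrt(19).
Summing the contributions at v = 6/19 gives -(11/114)*sqrt(19).


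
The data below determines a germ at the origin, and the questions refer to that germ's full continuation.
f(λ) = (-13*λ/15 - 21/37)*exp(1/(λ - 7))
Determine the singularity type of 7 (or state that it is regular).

The point is an essential singularity.

The exponent 1/(λ - (7)) has a pole at 7, so exp(1/(λ - (7))) takes every nonzero value near it: an essential singularity (not a pole of any order).


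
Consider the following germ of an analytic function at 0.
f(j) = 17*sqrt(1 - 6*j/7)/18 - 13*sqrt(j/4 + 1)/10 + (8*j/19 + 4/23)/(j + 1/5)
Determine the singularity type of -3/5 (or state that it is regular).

The point is a regular point.

Denominator factors: j + 1/5 = -2/5 at j = -3/5 — none vanishes.
Branch term sqrt(1 - j/(-4)): argument at -3/5 is 17/20, nonzero, so -3/5 is not its branch point (a point on a principal cut is still regular for the continued germ).
Branch term sqrt(1 - j/(7/6)): argument at -3/5 is 53/35, nonzero, so -3/5 is not its branch point (a point on a principal cut is still regular for the continued germ).
So the germ continues analytically to -3/5.


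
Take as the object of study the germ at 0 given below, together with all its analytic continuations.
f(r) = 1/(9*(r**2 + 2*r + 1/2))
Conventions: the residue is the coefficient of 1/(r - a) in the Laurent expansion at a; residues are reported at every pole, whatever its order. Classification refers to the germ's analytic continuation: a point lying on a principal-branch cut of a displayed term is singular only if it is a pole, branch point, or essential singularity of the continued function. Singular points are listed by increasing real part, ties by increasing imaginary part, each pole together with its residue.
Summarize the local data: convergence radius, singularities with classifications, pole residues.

Denominator factor (r**2 + 2*r + 1/2): discriminant 2, real irrational roots -1 + (1/2)*sqrt(2) and -1 - (1/2)*sqrt(2); poles of order 1, moduli 1 - (1/2)*sqrt(2) and 1 + (1/2)*sqrt(2).
The radius of convergence is the smallest modulus among the singular points: 1 - (1/2)*sqrt(2).
The factor r**2 + 2*r + 1/2 splits as (r - a)(r - a') with a = -1 - (1/2)*sqrt(2), a' = -1 + (1/2)*sqrt(2). At the order-1 pole a set g(r) = (r - a)*f(r) = [1/9] / (r - a').
Simple pole: residue = g(a) at a = -1 - (1/2)*sqrt(2), which is -(1/18)*sqrt(2).
The factor r**2 + 2*r + 1/2 splits as (r - a)(r - a') with a = -1 + (1/2)*sqrt(2), a' = -1 - (1/2)*sqrt(2). At the order-1 pole a set g(r) = (r - a)*f(r) = [1/9] / (r - a').
Simple pole: residue = g(a) at a = -1 + (1/2)*sqrt(2), which is (1/18)*sqrt(2).
List the singular points by increasing real part (a conjugate pair: the negative imaginary part first).

Radius of convergence at 0: 1 - (1/2)*sqrt(2).
At -1 - (1/2)*sqrt(2): a pole of order 1; residue -(1/18)*sqrt(2).
At -1 + (1/2)*sqrt(2): a pole of order 1; residue (1/18)*sqrt(2).


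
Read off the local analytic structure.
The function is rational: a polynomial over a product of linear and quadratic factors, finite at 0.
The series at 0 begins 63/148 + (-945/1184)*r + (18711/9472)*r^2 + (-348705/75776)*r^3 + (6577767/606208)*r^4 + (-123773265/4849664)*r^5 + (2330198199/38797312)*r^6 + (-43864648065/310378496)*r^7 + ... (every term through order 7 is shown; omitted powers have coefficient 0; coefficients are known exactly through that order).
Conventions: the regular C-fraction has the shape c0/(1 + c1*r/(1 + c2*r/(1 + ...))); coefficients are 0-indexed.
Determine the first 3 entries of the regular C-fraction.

Taylor coefficients (read off): a_0 = 63/148, a_1 = -945/1184, a_2 = 18711/9472.
c0 = a_0 = 63/148. Peel one level at a time: if S = 1 + c*r/S' with S'(0) = 1, then c is the r-coefficient of S and S' = c*r/(S - 1).
S_1 = c0/f = 1 + (15/8)*r + (-9/8)*r^2 + ...; c1 = 15/8.
S_2 = c1*r/(S_1 - 1) = 1 + (3/5)*r + ...; c2 = 3/5.

The regular C-fraction coefficients are [63/148, 15/8, 3/5].


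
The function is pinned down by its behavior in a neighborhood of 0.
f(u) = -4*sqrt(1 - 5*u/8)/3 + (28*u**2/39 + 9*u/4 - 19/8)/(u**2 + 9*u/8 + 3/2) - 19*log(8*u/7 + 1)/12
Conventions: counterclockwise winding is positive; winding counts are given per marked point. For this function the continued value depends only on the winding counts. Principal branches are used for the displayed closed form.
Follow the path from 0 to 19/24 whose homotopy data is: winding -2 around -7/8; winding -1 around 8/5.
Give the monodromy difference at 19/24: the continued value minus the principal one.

Continued minus principal equals ((1/9)*sqrt(291)) + ((19/3)*pi)*i.

The rational part is single-valued and drops out of the difference; each branch term changes only by its own monodromy.
(-4/3)*sqrt(1 - u/(8/5)): winding -1 is odd, the square root flips sign, contributing -2*(-4/3)*sqrt(1 - (19/24)/(8/5)) = -2*(-4/3)*sqrt(97/192) = (1/9)*sqrt(291).
(-19/12)*log(1 - u/(-7/8)): each positive loop around -7/8 adds 2*pi*i to the log, so winding -2 contributes (-19/12)*(-2)*2*pi*i = (19/3)*pi*i.
Summing the contributions at u = 19/24 gives ((1/9)*sqrt(291)) + ((19/3)*pi)*i.


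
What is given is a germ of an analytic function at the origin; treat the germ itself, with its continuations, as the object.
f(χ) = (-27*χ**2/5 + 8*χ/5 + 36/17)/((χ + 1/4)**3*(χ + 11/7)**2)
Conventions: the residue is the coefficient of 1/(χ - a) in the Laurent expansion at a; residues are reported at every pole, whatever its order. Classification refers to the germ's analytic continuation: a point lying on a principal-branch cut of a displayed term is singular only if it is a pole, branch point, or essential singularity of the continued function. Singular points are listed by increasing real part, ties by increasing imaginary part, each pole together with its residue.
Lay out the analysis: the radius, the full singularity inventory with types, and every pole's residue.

Denominator factor (χ + 11/7)^2: pole of order 2 at -11/7, modulus 11/7.
Denominator factor (χ + 1/4)^3: pole of order 3 at -1/4, modulus 1/4.
The radius of convergence is the smallest modulus among the singular points: 1/4.
At the order-2 pole -11/7 set g(χ) = (χ - (-11/7))^2*f(χ) = (-27*χ**2/5 + 8*χ/5 + 36/17)/(χ + 1/4)**3.
Order-2 pole: residue = g'(a); g'(-11/7) = 870058112/159303685, so the residue is 870058112/159303685.
At the order-3 pole -1/4 set g(χ) = (χ - (-1/4))^3*f(χ) = (-27*χ**2/5 + 8*χ/5 + 36/17)/(χ + 11/7)**2.
Order-3 pole: residue = g''(a)/2; g''(-1/4) = -1740116224/159303685, so the residue is -870058112/159303685.
List the singular points by increasing real part (a conjugate pair: the negative imaginary part first).

Radius of convergence at 0: 1/4.
At -11/7: a pole of order 2; residue 870058112/159303685.
At -1/4: a pole of order 3; residue -870058112/159303685.


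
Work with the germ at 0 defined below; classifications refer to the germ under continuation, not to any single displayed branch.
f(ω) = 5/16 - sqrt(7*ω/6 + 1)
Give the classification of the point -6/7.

The point is an algebraic (square-root) branch point.

The term (-1)*sqrt(1 - ω/(-6/7)) has argument 1 - -6/7/(-6/7) = 0 at -6/7: a square-root (algebraic, two-sheeted) branch point; the remaining terms are analytic or single-valued there.


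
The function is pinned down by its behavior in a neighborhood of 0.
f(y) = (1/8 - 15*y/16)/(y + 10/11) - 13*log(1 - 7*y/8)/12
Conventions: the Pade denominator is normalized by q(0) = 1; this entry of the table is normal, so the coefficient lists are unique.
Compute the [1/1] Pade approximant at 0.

The Pade approximant has numerator coefficients [11/80, 333337/432384]; denominator coefficients [1, 329369/45040].

Taylor coefficients needed (expand at 0): a_0 = 11/80, a_1 = -563/2400, a_2 = 329369/192000.
Write the denominator as Q(y) = 1 + q1*y. Requiring Q*f - P = O(y^3) with deg P <= 1 kills the coefficients of y^2..y^2 in Q*f:
  y^2: a_2 + q1*a_1 = 0, i.e. 329369/192000 + (-563/2400)*q1 = 0.
Solving this linear system: q1 = 329369/45040.
The numerator is Q*f truncated at degree 1: P0 = a_0 = 11/80; P1 = a_1 + q1*a_0 = 333337/432384.


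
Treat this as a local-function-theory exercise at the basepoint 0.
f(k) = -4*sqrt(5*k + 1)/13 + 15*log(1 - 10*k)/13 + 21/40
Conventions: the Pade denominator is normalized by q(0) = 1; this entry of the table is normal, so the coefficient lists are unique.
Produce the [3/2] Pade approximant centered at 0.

Taylor coefficients needed (expand at 0): a_0 = 113/520, a_1 = -160/13, a_2 = -1475/26, a_3 = -20125/52, a_4 = -1196875/416, a_5 = -19221875/832.
Write the denominator as Q(k) = 1 + q1*k + q2*k^2. Requiring Q*f - P = O(k^6) with deg P <= 3 kills the coefficients of k^4..k^5 in Q*f:
  k^4: a_4 + q1*a_3 + q2*a_2 = 0, i.e. -1196875/416 + (-20125/52)*q1 + (-1475/26)*q2 = 0.
  k^5: a_5 + q1*a_4 + q2*a_3 = 0, i.e. -19221875/832 + (-1196875/416)*q1 + (-20125/52)*q2 = 0.
Solving this linear system: q1 = -136485/9301, q2 = 7350475/148816.
The numerator is Q*f truncated at degree 3: P0 = a_0 = 113/520; P1 = a_1 + q1*a_0 = -14989841/967304; P2 = a_2 + q1*a_1 + q2*a_0 = 2083319135/15476864; P3 = a_3 + q1*a_2 + q2*a_1 = -78570875/483652.

The Pade approximant has numerator coefficients [113/520, -14989841/967304, 2083319135/15476864, -78570875/483652]; denominator coefficients [1, -136485/9301, 7350475/148816].


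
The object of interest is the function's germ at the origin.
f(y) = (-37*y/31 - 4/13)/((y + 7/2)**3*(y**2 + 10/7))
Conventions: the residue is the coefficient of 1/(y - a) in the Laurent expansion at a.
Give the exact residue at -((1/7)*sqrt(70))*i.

The residue is (-99091524/22641300461) - ((152167792/113206502305)*sqrt(70))*i.

The factor y**2 + 10/7 splits as (y - a)(y - a') with a = -((1/7)*sqrt(70))*i, a' = ((1/7)*sqrt(70))*i. At the order-1 pole a set g(y) = (y - a)*f(y) = [(-37*y/31 - 4/13)/(y + 7/2)**3] / (y - a').
Simple pole: residue = g(a) at a = -((1/7)*sqrt(70))*i, which is (-99091524/22641300461) - ((152167792/113206502305)*sqrt(70))*i.


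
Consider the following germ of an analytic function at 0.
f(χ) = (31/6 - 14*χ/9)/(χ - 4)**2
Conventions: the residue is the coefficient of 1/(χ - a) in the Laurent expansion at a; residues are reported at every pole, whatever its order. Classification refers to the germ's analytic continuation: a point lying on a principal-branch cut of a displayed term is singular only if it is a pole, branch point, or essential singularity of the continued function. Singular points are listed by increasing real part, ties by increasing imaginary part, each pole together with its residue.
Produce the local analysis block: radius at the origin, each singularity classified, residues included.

Radius of convergence at 0: 4.
At 4: a pole of order 2; residue -14/9.

Denominator factor (χ - 4)^2: pole of order 2 at 4, modulus 4.
The radius of convergence is the smallest modulus among the singular points: 4.
At the order-2 pole 4 set g(χ) = (χ - (4))^2*f(χ) = 31/6 - 14*χ/9.
Order-2 pole: residue = g'(a); g'(4) = -14/9, so the residue is -14/9.


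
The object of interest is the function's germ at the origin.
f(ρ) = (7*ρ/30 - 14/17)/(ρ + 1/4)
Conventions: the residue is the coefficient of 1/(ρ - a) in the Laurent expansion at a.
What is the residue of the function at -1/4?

The residue is -1799/2040.

At the order-1 pole -1/4 set g(ρ) = (ρ - (-1/4))*f(ρ) = 7*ρ/30 - 14/17.
Simple pole: residue = g(a) at a = -1/4, which is -1799/2040.
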